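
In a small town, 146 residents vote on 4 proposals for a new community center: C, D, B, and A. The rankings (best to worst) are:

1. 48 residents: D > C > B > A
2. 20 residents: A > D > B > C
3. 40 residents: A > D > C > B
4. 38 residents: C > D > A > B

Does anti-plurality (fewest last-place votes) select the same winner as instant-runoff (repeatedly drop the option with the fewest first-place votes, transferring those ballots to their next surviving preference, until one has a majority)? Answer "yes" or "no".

yes

Anti-plurality — last-place votes: C 20, D 0, B 78, A 48. Winner: D.
Instant-runoff — R1 C 38, D 48, B 0, A 60 (B out); R2 C 38, D 48, A 60 (C out); R3 D 86, A 60 (D winner). Winner: D.
The two methods agree.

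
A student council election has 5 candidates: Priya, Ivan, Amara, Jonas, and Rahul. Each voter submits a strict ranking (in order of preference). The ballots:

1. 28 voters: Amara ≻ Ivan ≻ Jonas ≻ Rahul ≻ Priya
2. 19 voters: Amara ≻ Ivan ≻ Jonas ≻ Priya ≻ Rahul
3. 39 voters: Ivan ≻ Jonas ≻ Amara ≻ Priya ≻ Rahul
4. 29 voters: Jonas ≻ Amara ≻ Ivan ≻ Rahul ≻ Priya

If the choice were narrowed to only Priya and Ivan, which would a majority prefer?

Ivan

Voters preferring Priya to Ivan: 0; preferring Ivan to Priya: 115.
Ivan wins the head-to-head.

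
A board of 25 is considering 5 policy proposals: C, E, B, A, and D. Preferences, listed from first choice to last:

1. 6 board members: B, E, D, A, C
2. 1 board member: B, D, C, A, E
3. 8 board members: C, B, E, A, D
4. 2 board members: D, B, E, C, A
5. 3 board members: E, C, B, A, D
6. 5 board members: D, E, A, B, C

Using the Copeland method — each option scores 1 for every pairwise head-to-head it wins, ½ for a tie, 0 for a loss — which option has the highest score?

C: beats A; loses to E, B, and D → score 1.
E: beats C, A, and D; loses to B → score 3.
B: beats C, E, A, and D → score 4.
A: loses to C, E, B, and D → score 0.
D: beats C and A; loses to E and B → score 2.
B has the best pairwise record.

B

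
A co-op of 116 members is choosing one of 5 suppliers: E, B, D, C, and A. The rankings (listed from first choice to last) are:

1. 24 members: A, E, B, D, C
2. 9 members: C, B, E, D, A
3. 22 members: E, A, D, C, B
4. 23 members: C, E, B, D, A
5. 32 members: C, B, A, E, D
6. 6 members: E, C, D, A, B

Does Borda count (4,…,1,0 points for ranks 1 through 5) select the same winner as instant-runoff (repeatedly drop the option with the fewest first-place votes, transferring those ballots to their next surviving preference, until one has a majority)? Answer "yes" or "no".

no

Borda — scores: E 303, B 217, D 112, C 296, A 232. Winner: E.
Instant-runoff — R1 E 28, B 0, D 0, C 64, A 24 (C winner). Winner: C.
The two methods disagree.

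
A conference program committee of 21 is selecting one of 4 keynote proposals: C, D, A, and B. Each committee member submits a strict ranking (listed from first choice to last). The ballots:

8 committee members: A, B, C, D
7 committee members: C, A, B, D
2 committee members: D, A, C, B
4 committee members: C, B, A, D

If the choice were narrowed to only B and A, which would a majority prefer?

A

Voters preferring B to A: 4; preferring A to B: 17.
A wins the head-to-head.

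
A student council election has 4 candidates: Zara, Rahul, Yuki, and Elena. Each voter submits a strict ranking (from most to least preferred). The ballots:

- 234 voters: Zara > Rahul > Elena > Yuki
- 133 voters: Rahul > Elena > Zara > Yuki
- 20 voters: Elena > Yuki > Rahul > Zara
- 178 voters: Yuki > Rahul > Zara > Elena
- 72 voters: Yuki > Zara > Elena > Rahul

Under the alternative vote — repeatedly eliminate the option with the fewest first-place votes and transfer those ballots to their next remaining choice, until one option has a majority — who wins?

Zara

Round 1: Zara 234, Rahul 133, Yuki 250, Elena 20. Eliminate Elena.
Round 2: Zara 234, Rahul 133, Yuki 270. Eliminate Rahul.
Round 3: Zara 367, Yuki 270. Zara has a majority.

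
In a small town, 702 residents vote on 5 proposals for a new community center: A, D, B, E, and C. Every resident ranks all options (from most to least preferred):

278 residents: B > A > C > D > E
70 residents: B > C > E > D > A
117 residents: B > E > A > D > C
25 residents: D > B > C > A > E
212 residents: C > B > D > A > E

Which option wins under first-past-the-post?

B

First-place votes: A 0, D 25, B 465, E 0, C 212.
B has the most first-place votes.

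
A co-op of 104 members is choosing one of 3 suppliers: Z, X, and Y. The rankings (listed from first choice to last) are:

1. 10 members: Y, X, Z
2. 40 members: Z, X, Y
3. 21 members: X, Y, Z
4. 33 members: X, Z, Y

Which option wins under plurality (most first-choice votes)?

X

First-place votes: Z 40, X 54, Y 10.
X has the most first-place votes.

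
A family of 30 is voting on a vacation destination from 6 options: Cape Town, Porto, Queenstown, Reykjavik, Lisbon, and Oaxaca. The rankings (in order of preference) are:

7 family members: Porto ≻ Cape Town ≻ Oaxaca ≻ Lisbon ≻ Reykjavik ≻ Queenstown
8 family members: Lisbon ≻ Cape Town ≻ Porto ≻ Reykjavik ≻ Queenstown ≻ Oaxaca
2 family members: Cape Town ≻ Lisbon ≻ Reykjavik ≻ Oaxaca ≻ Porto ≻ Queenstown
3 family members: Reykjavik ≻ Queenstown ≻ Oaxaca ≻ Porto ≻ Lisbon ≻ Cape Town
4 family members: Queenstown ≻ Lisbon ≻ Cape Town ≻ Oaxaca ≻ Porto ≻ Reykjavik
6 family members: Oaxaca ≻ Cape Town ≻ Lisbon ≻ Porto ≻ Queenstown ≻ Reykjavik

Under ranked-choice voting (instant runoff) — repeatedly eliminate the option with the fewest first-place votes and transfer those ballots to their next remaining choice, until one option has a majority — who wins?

Lisbon

Round 1: Cape Town 2, Porto 7, Queenstown 4, Reykjavik 3, Lisbon 8, Oaxaca 6. Eliminate Cape Town.
Round 2: Porto 7, Queenstown 4, Reykjavik 3, Lisbon 10, Oaxaca 6. Eliminate Reykjavik.
Round 3: Porto 7, Queenstown 7, Lisbon 10, Oaxaca 6. Eliminate Oaxaca.
Round 4: Porto 7, Queenstown 7, Lisbon 16. Lisbon has a majority.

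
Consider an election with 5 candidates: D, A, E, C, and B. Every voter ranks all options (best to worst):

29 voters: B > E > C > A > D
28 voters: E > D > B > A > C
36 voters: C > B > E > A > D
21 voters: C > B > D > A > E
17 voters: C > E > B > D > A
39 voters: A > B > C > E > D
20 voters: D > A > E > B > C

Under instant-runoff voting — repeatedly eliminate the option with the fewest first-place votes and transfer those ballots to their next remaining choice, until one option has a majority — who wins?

Round 1: D 20, A 39, E 28, C 74, B 29. Eliminate D.
Round 2: A 59, E 28, C 74, B 29. Eliminate E.
Round 3: A 59, C 74, B 57. Eliminate B.
Round 4: A 87, C 103. C has a majority.

C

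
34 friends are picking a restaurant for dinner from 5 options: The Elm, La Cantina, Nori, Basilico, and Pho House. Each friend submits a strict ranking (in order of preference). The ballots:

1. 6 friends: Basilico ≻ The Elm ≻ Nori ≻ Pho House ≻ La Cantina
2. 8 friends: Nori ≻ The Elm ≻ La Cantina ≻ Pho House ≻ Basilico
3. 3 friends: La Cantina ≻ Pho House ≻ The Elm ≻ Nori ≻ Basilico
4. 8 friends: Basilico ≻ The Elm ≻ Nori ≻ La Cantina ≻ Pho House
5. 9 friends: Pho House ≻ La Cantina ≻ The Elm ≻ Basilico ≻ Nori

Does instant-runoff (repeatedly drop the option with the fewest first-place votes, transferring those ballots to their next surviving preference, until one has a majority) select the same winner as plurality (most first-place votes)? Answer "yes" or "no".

Instant-runoff — R1 The Elm 0, La Cantina 3, Nori 8, Basilico 14, Pho House 9 (The Elm out); R2 La Cantina 3, Nori 8, Basilico 14, Pho House 9 (La Cantina out); R3 Nori 8, Basilico 14, Pho House 12 (Nori out); R4 Basilico 14, Pho House 20 (Pho House winner). Winner: Pho House.
Plurality — first-place votes: The Elm 0, La Cantina 3, Nori 8, Basilico 14, Pho House 9. Winner: Basilico.
The two methods disagree.

no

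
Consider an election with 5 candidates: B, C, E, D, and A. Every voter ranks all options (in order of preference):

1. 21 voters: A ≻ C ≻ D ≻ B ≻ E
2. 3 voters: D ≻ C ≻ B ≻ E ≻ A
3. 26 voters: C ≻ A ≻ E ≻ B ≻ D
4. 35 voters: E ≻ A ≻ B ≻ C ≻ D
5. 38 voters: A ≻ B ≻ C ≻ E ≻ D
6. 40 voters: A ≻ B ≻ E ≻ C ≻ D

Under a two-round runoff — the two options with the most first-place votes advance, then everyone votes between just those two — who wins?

A

Round 1 first-place votes: B 0, C 26, E 35, D 3, A 99.
A and E advance.
Runoff: A is preferred to E by 125 voters; E by 38.
A wins the runoff.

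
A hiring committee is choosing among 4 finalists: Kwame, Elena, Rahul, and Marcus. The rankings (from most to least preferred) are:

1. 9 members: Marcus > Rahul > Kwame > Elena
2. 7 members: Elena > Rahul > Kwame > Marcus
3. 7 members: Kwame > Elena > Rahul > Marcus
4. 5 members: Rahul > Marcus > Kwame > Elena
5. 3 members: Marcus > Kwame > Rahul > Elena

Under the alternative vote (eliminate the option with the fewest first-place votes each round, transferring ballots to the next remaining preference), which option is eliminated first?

Round 1: Kwame 7, Elena 7, Rahul 5, Marcus 12. Eliminate Rahul.

Rahul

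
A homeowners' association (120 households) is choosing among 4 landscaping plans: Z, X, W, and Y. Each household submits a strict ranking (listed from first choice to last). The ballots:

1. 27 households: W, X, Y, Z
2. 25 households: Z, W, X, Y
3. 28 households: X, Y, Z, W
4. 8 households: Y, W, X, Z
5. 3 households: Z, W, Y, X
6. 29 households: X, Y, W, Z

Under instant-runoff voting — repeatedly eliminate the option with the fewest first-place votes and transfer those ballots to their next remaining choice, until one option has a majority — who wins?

W

Round 1: Z 28, X 57, W 27, Y 8. Eliminate Y.
Round 2: Z 28, X 57, W 35. Eliminate Z.
Round 3: X 57, W 63. W has a majority.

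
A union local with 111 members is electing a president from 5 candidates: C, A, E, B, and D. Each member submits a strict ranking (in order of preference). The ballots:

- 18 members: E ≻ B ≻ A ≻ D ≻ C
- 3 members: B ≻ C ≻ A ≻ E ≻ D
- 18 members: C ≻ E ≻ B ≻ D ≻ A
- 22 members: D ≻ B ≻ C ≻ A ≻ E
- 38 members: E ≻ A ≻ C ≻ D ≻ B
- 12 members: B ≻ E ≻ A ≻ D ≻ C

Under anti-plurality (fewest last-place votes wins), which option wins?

Last-place votes: C 30, A 18, E 22, B 38, D 3.
D is ranked last by the fewest voters, so D wins.

D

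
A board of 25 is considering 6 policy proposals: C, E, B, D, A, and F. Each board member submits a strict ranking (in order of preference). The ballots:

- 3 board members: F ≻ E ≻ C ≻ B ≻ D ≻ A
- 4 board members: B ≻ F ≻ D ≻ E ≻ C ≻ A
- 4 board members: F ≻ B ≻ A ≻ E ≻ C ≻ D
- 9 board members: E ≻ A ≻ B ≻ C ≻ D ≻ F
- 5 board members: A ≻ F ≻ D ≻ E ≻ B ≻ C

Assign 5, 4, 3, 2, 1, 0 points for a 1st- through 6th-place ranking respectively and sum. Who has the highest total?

C: 3·3 + 4·1 + 4·1 + 9·2 + 5·0 = 35
E: 3·4 + 4·2 + 4·2 + 9·5 + 5·2 = 83
B: 3·2 + 4·5 + 4·4 + 9·3 + 5·1 = 74
D: 3·1 + 4·3 + 4·0 + 9·1 + 5·3 = 39
A: 3·0 + 4·0 + 4·3 + 9·4 + 5·5 = 73
F: 3·5 + 4·4 + 4·5 + 9·0 + 5·4 = 71
E has the highest Borda score (83).

E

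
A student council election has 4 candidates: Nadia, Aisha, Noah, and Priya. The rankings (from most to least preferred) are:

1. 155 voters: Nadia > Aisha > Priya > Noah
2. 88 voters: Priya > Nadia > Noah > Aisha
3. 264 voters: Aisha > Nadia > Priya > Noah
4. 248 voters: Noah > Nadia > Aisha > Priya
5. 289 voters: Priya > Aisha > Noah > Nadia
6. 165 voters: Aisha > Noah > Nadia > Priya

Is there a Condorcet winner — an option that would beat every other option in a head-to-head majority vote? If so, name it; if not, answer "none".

Aisha

Aisha vs Nadia: 718–491 for Aisha.
Aisha vs Noah: 873–336 for Aisha.
Aisha vs Priya: 832–377 for Aisha.
Aisha beats every other option head-to-head.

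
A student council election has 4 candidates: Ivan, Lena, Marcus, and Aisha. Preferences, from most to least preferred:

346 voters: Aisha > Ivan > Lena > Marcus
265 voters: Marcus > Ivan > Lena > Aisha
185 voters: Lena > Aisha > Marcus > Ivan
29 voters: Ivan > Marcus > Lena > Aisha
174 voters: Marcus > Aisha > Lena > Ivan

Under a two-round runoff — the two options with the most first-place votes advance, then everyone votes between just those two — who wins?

Aisha

Round 1 first-place votes: Ivan 29, Lena 185, Marcus 439, Aisha 346.
Marcus and Aisha advance.
Runoff: Marcus is preferred to Aisha by 468 voters; Aisha by 531.
Aisha wins the runoff.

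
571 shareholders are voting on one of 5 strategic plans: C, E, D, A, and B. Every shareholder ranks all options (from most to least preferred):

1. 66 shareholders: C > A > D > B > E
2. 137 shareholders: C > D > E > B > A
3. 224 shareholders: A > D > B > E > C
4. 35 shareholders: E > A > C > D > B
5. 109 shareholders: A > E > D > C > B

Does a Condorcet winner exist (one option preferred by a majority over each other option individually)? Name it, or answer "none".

A

A vs C: 368–203 for A.
A vs E: 399–172 for A.
A vs D: 434–137 for A.
A vs B: 434–137 for A.
A beats every other option head-to-head.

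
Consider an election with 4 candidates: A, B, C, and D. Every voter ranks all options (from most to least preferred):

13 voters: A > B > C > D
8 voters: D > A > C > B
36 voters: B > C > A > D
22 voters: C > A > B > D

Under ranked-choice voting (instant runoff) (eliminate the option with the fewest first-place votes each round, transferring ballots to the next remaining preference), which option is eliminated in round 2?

Round 1: A 13, B 36, C 22, D 8. Eliminate D.
Round 2: A 21, B 36, C 22. Eliminate A.

A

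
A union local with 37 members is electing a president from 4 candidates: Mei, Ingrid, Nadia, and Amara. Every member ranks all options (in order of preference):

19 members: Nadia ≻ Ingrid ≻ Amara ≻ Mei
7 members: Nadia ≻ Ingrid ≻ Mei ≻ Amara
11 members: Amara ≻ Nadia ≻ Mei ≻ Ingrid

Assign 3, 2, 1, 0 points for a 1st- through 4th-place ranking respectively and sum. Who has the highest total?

Nadia

Mei: 19·0 + 7·1 + 11·1 = 18
Ingrid: 19·2 + 7·2 + 11·0 = 52
Nadia: 19·3 + 7·3 + 11·2 = 100
Amara: 19·1 + 7·0 + 11·3 = 52
Nadia has the highest Borda score (100).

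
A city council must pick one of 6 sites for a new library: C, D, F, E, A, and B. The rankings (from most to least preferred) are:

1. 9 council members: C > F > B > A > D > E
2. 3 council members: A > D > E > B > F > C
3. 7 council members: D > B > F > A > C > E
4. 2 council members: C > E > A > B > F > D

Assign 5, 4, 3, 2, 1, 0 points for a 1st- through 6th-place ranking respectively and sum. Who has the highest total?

C: 9·5 + 3·0 + 7·1 + 2·5 = 62
D: 9·1 + 3·4 + 7·5 + 2·0 = 56
F: 9·4 + 3·1 + 7·3 + 2·1 = 62
E: 9·0 + 3·3 + 7·0 + 2·4 = 17
A: 9·2 + 3·5 + 7·2 + 2·3 = 53
B: 9·3 + 3·2 + 7·4 + 2·2 = 65
B has the highest Borda score (65).

B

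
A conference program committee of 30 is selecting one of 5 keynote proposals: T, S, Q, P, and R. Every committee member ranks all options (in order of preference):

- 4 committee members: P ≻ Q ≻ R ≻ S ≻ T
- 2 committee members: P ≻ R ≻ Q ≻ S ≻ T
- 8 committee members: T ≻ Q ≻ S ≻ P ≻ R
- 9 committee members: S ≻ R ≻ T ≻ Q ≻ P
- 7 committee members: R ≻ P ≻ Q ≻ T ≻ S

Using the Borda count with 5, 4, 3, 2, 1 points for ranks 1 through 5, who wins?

R

T: 4·1 + 2·1 + 8·5 + 9·3 + 7·2 = 87
S: 4·2 + 2·2 + 8·3 + 9·5 + 7·1 = 88
Q: 4·4 + 2·3 + 8·4 + 9·2 + 7·3 = 93
P: 4·5 + 2·5 + 8·2 + 9·1 + 7·4 = 83
R: 4·3 + 2·4 + 8·1 + 9·4 + 7·5 = 99
R has the highest Borda score (99).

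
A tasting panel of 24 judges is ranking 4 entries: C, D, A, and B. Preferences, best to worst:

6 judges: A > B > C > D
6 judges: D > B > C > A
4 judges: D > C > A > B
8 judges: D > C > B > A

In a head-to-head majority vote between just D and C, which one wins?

D

Voters preferring D to C: 18; preferring C to D: 6.
D wins the head-to-head.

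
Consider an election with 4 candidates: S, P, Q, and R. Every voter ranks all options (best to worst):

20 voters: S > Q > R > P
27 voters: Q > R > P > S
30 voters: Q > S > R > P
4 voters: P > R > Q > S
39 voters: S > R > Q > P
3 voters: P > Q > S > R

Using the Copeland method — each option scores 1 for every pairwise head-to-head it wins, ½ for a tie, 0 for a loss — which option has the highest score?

S: beats P and R; loses to Q → score 2.
P: loses to S, Q, and R → score 0.
Q: beats S, P, and R → score 3.
R: beats P; loses to S and Q → score 1.
Q has the best pairwise record.

Q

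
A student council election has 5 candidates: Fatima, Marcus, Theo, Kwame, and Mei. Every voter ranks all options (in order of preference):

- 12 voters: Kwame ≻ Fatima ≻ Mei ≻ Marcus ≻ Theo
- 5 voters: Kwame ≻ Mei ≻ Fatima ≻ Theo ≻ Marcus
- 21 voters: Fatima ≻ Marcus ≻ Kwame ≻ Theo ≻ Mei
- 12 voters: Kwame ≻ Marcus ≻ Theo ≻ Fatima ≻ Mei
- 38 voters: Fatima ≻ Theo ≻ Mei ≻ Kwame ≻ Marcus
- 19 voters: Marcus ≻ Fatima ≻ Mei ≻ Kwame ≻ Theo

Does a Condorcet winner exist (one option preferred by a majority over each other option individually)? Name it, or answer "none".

Fatima

Fatima vs Marcus: 76–31 for Fatima.
Fatima vs Theo: 95–12 for Fatima.
Fatima vs Kwame: 78–29 for Fatima.
Fatima vs Mei: 102–5 for Fatima.
Fatima beats every other option head-to-head.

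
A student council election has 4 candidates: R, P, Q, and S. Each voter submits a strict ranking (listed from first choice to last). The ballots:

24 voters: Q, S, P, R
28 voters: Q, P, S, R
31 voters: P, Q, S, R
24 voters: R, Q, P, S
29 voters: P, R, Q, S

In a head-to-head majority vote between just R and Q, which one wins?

Q

Voters preferring R to Q: 53; preferring Q to R: 83.
Q wins the head-to-head.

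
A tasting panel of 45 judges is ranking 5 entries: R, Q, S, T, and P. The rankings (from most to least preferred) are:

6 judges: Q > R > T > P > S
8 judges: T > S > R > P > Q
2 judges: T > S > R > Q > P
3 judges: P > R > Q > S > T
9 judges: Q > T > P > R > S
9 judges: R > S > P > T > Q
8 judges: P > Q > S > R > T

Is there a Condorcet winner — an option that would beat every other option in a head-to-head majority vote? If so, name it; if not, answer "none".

none

Checking pairwise contests:
Q beats R 23–22.
P beats Q 28–17.
R beats S 27–18.
R beats T 26–19.
R beats P 25–20.
Every option loses at least one head-to-head, so there is no Condorcet winner.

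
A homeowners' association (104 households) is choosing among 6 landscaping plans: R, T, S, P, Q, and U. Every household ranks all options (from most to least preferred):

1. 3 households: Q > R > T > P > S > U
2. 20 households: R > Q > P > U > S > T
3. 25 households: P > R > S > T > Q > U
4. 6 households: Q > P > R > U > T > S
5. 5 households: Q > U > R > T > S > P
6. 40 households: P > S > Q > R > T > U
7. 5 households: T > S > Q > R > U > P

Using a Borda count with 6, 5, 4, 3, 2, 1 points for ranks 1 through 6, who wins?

R: 3·5 + 20·6 + 25·5 + 6·4 + 5·4 + 40·3 + 5·3 = 439
T: 3·4 + 20·1 + 25·3 + 6·2 + 5·3 + 40·2 + 5·6 = 244
S: 3·2 + 20·2 + 25·4 + 6·1 + 5·2 + 40·5 + 5·5 = 387
P: 3·3 + 20·4 + 25·6 + 6·5 + 5·1 + 40·6 + 5·1 = 519
Q: 3·6 + 20·5 + 25·2 + 6·6 + 5·6 + 40·4 + 5·4 = 414
U: 3·1 + 20·3 + 25·1 + 6·3 + 5·5 + 40·1 + 5·2 = 181
P has the highest Borda score (519).

P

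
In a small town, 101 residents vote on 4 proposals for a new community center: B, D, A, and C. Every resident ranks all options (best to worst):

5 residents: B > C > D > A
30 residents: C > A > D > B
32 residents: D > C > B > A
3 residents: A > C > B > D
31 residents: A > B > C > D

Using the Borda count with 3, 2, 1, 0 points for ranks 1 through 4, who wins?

C

B: 5·3 + 30·0 + 32·1 + 3·1 + 31·2 = 112
D: 5·1 + 30·1 + 32·3 + 3·0 + 31·0 = 131
A: 5·0 + 30·2 + 32·0 + 3·3 + 31·3 = 162
C: 5·2 + 30·3 + 32·2 + 3·2 + 31·1 = 201
C has the highest Borda score (201).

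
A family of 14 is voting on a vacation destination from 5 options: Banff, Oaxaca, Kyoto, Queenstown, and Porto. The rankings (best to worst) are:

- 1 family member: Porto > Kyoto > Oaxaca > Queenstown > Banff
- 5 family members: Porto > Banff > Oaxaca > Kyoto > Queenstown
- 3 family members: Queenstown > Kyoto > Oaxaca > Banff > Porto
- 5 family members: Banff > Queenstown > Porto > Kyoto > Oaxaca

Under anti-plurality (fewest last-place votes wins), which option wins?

Kyoto

Last-place votes: Banff 1, Oaxaca 5, Kyoto 0, Queenstown 5, Porto 3.
Kyoto is ranked last by the fewest voters, so Kyoto wins.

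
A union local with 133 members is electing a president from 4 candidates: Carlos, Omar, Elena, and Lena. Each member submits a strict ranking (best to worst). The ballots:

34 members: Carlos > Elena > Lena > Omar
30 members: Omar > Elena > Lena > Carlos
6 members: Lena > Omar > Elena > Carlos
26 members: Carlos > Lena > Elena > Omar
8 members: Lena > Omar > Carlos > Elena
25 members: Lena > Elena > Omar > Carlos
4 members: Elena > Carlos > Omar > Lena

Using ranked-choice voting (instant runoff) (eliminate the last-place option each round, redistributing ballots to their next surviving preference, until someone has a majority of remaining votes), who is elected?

Round 1: Carlos 60, Omar 30, Elena 4, Lena 39. Eliminate Elena.
Round 2: Carlos 64, Omar 30, Lena 39. Eliminate Omar.
Round 3: Carlos 64, Lena 69. Lena has a majority.

Lena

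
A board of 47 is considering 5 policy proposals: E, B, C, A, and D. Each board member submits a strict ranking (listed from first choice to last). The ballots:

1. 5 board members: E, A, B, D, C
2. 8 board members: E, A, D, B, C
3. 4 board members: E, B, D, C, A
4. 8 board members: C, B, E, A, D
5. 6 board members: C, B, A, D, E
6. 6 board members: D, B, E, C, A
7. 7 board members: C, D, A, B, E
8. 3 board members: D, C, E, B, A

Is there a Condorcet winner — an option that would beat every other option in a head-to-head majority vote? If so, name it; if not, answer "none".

Checking pairwise contests:
B beats E 27–20.
C beats B 24–23.
D beats C 26–21.
E beats A 34–13.
E beats D 25–22.
Every option loses at least one head-to-head, so there is no Condorcet winner.

none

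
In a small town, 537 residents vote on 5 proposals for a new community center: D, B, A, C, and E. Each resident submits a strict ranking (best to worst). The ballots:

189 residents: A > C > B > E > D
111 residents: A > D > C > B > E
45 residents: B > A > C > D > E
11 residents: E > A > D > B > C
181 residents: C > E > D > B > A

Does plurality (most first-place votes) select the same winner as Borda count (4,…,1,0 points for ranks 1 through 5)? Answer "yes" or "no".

no

Plurality — first-place votes: D 0, B 45, A 300, C 181, E 11. Winner: A.
Borda — scores: D 762, B 861, A 1368, C 1603, E 776. Winner: C.
The two methods disagree.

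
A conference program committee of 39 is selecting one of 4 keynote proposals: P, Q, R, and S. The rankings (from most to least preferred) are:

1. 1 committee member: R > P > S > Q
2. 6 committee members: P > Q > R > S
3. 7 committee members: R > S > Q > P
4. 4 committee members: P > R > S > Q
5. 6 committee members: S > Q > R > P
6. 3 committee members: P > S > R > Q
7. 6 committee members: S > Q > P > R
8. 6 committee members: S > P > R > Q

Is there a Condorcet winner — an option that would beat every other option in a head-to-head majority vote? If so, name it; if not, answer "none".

S

S vs P: 25–14 for S.
S vs Q: 33–6 for S.
S vs R: 21–18 for S.
S beats every other option head-to-head.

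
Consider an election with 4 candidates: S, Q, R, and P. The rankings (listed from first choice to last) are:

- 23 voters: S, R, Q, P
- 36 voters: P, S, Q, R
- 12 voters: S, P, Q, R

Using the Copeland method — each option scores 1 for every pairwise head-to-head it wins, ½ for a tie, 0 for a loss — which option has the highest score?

S: beats Q and R; loses to P → score 2.
Q: beats R; loses to S and P → score 1.
R: loses to S, Q, and P → score 0.
P: beats S, Q, and R → score 3.
P has the best pairwise record.

P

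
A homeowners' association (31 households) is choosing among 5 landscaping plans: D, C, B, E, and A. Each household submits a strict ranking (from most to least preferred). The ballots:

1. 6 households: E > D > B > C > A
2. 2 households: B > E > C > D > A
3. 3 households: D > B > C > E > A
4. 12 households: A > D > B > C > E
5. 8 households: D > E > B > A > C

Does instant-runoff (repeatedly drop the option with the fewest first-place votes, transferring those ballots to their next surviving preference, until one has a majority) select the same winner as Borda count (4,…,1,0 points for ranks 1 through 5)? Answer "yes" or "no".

yes

Instant-runoff — R1 D 11, C 0, B 2, E 6, A 12 (C out); R2 D 11, B 2, E 6, A 12 (B out); R3 D 11, E 8, A 12 (E out); R4 D 19, A 12 (D winner). Winner: D.
Borda — scores: D 100, C 28, B 69, E 57, A 56. Winner: D.
The two methods agree.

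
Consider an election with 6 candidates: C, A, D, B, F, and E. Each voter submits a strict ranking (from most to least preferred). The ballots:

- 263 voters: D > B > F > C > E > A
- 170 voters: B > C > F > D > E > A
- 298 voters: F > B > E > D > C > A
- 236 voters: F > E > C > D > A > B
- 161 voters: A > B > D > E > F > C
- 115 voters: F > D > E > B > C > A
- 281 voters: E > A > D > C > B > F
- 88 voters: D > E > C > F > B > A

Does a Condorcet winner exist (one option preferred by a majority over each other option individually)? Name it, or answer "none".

Checking pairwise contests:
D beats C 1206–406.
C beats A 1170–442.
F beats D 819–793.
D beats B 983–629.
B beats F 875–737.
B beats E 892–720.
Every option loses at least one head-to-head, so there is no Condorcet winner.

none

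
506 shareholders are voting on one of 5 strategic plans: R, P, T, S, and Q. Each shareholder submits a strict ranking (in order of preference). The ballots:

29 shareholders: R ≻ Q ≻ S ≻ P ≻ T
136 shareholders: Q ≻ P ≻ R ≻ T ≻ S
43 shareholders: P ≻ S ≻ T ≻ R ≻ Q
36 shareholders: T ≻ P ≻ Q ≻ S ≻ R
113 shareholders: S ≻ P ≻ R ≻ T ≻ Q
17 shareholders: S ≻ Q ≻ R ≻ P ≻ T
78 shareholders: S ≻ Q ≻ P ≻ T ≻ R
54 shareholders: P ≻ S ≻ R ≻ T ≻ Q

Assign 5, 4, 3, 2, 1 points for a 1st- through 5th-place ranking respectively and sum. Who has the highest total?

R: 29·5 + 136·3 + 43·2 + 36·1 + 113·3 + 17·3 + 78·1 + 54·3 = 1305
P: 29·2 + 136·4 + 43·5 + 36·4 + 113·4 + 17·2 + 78·3 + 54·5 = 1951
T: 29·1 + 136·2 + 43·3 + 36·5 + 113·2 + 17·1 + 78·2 + 54·2 = 1117
S: 29·3 + 136·1 + 43·4 + 36·2 + 113·5 + 17·5 + 78·5 + 54·4 = 1723
Q: 29·4 + 136·5 + 43·1 + 36·3 + 113·1 + 17·4 + 78·4 + 54·1 = 1494
P has the highest Borda score (1951).

P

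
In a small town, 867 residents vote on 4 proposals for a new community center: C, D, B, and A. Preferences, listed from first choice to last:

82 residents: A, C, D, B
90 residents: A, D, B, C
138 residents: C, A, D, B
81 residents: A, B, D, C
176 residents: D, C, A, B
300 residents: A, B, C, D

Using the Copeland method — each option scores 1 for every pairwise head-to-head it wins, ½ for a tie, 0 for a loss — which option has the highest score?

A

C: beats D; loses to B and A → score 1.
D: beats B; loses to C and A → score 1.
B: beats C; loses to D and A → score 1.
A: beats C, D, and B → score 3.
A has the best pairwise record.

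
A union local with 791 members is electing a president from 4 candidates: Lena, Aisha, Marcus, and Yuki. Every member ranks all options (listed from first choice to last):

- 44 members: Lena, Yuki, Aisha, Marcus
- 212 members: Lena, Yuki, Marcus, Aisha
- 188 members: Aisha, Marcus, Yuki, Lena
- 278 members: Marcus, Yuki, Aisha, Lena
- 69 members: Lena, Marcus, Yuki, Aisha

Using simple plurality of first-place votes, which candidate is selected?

First-place votes: Lena 325, Aisha 188, Marcus 278, Yuki 0.
Lena has the most first-place votes.

Lena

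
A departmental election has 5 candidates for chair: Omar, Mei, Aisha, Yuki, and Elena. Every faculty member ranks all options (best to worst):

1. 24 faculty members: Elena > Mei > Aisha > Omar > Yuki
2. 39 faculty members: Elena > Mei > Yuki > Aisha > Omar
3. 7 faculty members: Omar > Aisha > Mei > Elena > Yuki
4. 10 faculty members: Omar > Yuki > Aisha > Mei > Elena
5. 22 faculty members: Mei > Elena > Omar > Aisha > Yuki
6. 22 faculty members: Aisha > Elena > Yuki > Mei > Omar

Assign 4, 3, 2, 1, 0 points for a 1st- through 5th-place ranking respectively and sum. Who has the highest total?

Omar: 24·1 + 39·0 + 7·4 + 10·4 + 22·2 + 22·0 = 136
Mei: 24·3 + 39·3 + 7·2 + 10·1 + 22·4 + 22·1 = 323
Aisha: 24·2 + 39·1 + 7·3 + 10·2 + 22·1 + 22·4 = 238
Yuki: 24·0 + 39·2 + 7·0 + 10·3 + 22·0 + 22·2 = 152
Elena: 24·4 + 39·4 + 7·1 + 10·0 + 22·3 + 22·3 = 391
Elena has the highest Borda score (391).

Elena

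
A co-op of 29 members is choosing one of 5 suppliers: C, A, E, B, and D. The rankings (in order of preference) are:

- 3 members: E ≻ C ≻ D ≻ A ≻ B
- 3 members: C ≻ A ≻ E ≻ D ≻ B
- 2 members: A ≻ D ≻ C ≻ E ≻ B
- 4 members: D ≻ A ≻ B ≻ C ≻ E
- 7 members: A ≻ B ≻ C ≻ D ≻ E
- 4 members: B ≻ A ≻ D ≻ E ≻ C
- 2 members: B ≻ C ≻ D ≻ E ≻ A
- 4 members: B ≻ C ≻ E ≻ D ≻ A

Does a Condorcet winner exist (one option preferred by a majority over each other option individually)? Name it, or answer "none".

A

A vs C: 17–12 for A.
A vs E: 20–9 for A.
A vs B: 19–10 for A.
A vs D: 16–13 for A.
A beats every other option head-to-head.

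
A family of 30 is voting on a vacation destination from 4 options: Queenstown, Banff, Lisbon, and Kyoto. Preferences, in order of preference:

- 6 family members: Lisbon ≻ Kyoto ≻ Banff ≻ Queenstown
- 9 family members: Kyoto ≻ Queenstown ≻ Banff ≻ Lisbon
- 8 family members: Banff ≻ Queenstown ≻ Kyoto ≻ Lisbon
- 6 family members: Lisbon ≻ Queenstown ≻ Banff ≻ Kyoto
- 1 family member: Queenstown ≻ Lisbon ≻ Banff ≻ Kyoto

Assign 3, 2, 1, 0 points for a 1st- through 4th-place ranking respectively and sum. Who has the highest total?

Queenstown: 6·0 + 9·2 + 8·2 + 6·2 + 1·3 = 49
Banff: 6·1 + 9·1 + 8·3 + 6·1 + 1·1 = 46
Lisbon: 6·3 + 9·0 + 8·0 + 6·3 + 1·2 = 38
Kyoto: 6·2 + 9·3 + 8·1 + 6·0 + 1·0 = 47
Queenstown has the highest Borda score (49).

Queenstown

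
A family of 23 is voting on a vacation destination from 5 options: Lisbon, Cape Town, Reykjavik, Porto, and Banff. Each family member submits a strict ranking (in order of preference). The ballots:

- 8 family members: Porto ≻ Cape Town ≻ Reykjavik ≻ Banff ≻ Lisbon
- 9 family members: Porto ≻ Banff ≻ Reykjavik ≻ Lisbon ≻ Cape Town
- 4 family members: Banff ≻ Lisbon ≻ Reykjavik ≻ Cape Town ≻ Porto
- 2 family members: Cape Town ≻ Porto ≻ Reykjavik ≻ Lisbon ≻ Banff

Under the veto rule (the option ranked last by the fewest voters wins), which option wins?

Reykjavik

Last-place votes: Lisbon 8, Cape Town 9, Reykjavik 0, Porto 4, Banff 2.
Reykjavik is ranked last by the fewest voters, so Reykjavik wins.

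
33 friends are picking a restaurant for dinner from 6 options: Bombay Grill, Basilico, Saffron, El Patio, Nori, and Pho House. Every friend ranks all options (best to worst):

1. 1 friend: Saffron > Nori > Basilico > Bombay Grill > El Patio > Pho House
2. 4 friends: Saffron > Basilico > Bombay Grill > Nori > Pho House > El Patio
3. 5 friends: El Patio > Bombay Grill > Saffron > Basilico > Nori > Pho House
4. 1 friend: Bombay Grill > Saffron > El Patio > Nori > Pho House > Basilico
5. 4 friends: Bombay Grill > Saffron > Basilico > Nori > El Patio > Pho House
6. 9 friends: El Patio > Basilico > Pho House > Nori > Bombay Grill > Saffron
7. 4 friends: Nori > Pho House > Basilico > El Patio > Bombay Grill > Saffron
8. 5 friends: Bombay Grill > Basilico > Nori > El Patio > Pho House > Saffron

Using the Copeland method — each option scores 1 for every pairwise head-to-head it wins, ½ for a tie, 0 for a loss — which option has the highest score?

Bombay Grill: beats Saffron, Nori, and Pho House; loses to Basilico and El Patio → score 3.
Basilico: beats Bombay Grill, Saffron, El Patio, Nori, and Pho House → score 5.
Saffron: loses to Bombay Grill, Basilico, El Patio, Nori, and Pho House → score 0.
El Patio: beats Bombay Grill, Saffron, and Pho House; loses to Basilico and Nori → score 3.
Nori: beats Saffron, El Patio, and Pho House; loses to Bombay Grill and Basilico → score 3.
Pho House: beats Saffron; loses to Bombay Grill, Basilico, El Patio, and Nori → score 1.
Basilico has the best pairwise record.

Basilico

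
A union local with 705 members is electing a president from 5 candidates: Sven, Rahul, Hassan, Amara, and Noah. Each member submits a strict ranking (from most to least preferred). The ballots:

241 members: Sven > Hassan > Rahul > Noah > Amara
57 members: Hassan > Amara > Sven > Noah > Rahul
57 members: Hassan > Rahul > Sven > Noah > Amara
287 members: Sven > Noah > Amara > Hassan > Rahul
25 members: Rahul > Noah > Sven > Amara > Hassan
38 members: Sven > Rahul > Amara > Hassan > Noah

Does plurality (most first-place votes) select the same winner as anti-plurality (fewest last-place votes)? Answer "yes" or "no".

Plurality — first-place votes: Sven 566, Rahul 25, Hassan 114, Amara 0, Noah 0. Winner: Sven.
Anti-plurality — last-place votes: Sven 0, Rahul 344, Hassan 25, Amara 298, Noah 38. Winner: Sven.
The two methods agree.

yes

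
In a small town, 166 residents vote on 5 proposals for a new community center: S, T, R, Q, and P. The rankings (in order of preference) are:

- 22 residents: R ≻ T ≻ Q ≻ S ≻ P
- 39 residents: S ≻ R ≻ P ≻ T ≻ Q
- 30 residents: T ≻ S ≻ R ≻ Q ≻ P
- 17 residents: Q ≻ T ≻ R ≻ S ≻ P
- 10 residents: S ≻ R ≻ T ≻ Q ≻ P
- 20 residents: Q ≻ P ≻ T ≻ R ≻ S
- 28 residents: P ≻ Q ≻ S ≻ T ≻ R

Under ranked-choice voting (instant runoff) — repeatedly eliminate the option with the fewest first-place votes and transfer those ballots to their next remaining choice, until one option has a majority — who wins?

T

Round 1: S 49, T 30, R 22, Q 37, P 28. Eliminate R.
Round 2: S 49, T 52, Q 37, P 28. Eliminate P.
Round 3: S 49, T 52, Q 65. Eliminate S.
Round 4: T 101, Q 65. T has a majority.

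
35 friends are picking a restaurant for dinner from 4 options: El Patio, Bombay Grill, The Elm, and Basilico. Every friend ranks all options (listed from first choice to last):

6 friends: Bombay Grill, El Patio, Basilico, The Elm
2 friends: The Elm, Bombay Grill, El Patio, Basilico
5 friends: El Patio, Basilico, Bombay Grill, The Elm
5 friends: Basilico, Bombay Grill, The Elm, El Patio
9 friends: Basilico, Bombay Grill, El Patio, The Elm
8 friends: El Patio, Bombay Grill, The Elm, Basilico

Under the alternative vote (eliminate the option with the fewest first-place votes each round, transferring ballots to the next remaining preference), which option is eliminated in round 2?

Bombay Grill

Round 1: El Patio 13, Bombay Grill 6, The Elm 2, Basilico 14. Eliminate The Elm.
Round 2: El Patio 13, Bombay Grill 8, Basilico 14. Eliminate Bombay Grill.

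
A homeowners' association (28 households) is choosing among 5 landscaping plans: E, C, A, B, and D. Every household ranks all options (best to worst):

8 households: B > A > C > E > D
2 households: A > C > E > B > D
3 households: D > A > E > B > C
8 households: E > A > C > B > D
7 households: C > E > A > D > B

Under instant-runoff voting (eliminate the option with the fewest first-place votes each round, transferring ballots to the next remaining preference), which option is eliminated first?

Round 1: E 8, C 7, A 2, B 8, D 3. Eliminate A.

A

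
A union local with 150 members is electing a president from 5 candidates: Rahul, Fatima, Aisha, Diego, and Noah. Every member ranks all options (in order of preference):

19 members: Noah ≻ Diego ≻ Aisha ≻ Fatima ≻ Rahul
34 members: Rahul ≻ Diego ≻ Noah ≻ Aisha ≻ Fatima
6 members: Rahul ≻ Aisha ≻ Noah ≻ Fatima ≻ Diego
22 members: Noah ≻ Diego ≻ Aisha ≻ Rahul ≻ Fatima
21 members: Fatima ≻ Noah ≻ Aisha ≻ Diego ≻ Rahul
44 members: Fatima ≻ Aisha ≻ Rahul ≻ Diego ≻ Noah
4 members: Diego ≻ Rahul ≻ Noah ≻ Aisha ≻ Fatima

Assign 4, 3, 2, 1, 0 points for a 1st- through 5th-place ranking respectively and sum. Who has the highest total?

Noah

Rahul: 19·0 + 34·4 + 6·4 + 22·1 + 21·0 + 44·2 + 4·3 = 282
Fatima: 19·1 + 34·0 + 6·1 + 22·0 + 21·4 + 44·4 + 4·0 = 285
Aisha: 19·2 + 34·1 + 6·3 + 22·2 + 21·2 + 44·3 + 4·1 = 312
Diego: 19·3 + 34·3 + 6·0 + 22·3 + 21·1 + 44·1 + 4·4 = 306
Noah: 19·4 + 34·2 + 6·2 + 22·4 + 21·3 + 44·0 + 4·2 = 315
Noah has the highest Borda score (315).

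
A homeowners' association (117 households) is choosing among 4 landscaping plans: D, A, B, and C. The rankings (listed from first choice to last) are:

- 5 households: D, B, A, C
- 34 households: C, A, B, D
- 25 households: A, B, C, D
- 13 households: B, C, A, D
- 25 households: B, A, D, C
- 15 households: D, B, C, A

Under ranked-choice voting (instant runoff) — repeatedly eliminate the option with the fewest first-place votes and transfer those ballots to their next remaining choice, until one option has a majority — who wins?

Round 1: D 20, A 25, B 38, C 34. Eliminate D.
Round 2: A 25, B 58, C 34. Eliminate A.
Round 3: B 83, C 34. B has a majority.

B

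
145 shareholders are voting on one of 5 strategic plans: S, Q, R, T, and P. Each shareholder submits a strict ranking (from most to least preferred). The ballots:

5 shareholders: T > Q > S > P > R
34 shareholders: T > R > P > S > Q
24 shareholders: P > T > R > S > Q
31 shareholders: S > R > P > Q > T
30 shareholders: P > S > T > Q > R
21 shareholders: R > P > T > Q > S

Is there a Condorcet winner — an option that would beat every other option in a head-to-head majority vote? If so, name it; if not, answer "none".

none

Checking pairwise contests:
R beats S 79–66.
S beats Q 119–26.
T beats R 93–52.
P beats T 106–39.
R beats P 86–59.
Every option loses at least one head-to-head, so there is no Condorcet winner.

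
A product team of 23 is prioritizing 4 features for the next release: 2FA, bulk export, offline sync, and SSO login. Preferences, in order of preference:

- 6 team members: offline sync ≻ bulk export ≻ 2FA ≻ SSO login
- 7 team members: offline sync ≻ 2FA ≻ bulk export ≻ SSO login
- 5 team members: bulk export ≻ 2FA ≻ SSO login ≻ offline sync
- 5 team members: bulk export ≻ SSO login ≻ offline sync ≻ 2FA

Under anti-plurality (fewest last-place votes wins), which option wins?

bulk export

Last-place votes: 2FA 5, bulk export 0, offline sync 5, SSO login 13.
bulk export is ranked last by the fewest voters, so bulk export wins.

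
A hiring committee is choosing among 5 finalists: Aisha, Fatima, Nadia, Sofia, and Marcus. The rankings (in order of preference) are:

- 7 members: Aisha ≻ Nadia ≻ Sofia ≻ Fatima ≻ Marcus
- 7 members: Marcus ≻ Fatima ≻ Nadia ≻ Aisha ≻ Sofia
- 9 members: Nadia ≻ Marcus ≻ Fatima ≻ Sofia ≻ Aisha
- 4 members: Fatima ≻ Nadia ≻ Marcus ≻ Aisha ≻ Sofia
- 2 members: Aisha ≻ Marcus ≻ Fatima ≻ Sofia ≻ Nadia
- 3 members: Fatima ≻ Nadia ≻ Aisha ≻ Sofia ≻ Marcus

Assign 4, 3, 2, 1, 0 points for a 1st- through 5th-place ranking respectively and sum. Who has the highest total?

Aisha: 7·4 + 7·1 + 9·0 + 4·1 + 2·4 + 3·2 = 53
Fatima: 7·1 + 7·3 + 9·2 + 4·4 + 2·2 + 3·4 = 78
Nadia: 7·3 + 7·2 + 9·4 + 4·3 + 2·0 + 3·3 = 92
Sofia: 7·2 + 7·0 + 9·1 + 4·0 + 2·1 + 3·1 = 28
Marcus: 7·0 + 7·4 + 9·3 + 4·2 + 2·3 + 3·0 = 69
Nadia has the highest Borda score (92).

Nadia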